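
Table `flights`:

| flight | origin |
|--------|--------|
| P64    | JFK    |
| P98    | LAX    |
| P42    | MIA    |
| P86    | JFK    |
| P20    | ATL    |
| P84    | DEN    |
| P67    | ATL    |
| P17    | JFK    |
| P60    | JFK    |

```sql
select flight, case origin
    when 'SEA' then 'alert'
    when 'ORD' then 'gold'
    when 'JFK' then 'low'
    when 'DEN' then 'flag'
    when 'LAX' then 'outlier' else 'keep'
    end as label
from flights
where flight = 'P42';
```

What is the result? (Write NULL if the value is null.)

flight = P42: origin=MIA.
origin='SEA' → false
origin='ORD' → false
origin='JFK' → false
origin='DEN' → false
origin='LAX' → false
No prior WHEN matched → ELSE → keep

keep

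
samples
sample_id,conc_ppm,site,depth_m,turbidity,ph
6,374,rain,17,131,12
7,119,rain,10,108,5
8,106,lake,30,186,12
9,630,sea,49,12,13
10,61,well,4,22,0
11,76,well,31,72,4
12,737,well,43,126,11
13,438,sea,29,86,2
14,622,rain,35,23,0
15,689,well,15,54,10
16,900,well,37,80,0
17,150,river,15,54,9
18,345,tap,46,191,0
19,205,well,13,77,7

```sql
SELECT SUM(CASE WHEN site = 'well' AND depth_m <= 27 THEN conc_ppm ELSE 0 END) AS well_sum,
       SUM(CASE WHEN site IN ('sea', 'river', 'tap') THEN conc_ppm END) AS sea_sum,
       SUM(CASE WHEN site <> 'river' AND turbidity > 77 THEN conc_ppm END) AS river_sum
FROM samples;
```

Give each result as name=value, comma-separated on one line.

well_sum=955, sea_sum=1563, river_sum=3019

[well_sum: site = 'well' AND depth_m <= 27]
sample_id=6: ✗
sample_id=7: ✗
sample_id=8: ✗
sample_id=9: ✗
sample_id=10: ✓ → 61
sample_id=11: ✗
sample_id=12: ✗
sample_id=13: ✗
sample_id=14: ✗
sample_id=15: ✓ → 689
sample_id=16: ✗
sample_id=17: ✗
sample_id=18: ✗
sample_id=19: ✓ → 205
well_sum = 61 + 689 + 205 = 955
—
[sea_sum: site IN ('sea', 'river', 'tap')]
sample_id=6: ✗
sample_id=7: ✗
sample_id=8: ✗
sample_id=9: ✓ → 630
sample_id=10: ✗
sample_id=11: ✗
sample_id=12: ✗
sample_id=13: ✓ → 438
sample_id=14: ✗
sample_id=15: ✗
sample_id=16: ✗
sample_id=17: ✓ → 150
sample_id=18: ✓ → 345
sample_id=19: ✗
sea_sum = 630 + 438 + 150 + 345 = 1563
—
[river_sum: site <> 'river' AND turbidity > 77]
sample_id=6: ✓ → 374
sample_id=7: ✓ → 119
sample_id=8: ✓ → 106
sample_id=9: ✗
sample_id=10: ✗
sample_id=11: ✗
sample_id=12: ✓ → 737
sample_id=13: ✓ → 438
sample_id=14: ✗
sample_id=15: ✗
sample_id=16: ✓ → 900
sample_id=17: ✗
sample_id=18: ✓ → 345
sample_id=19: ✗
river_sum = 374 + 119 + 106 + 737 + 438 + 900 + 345 = 3019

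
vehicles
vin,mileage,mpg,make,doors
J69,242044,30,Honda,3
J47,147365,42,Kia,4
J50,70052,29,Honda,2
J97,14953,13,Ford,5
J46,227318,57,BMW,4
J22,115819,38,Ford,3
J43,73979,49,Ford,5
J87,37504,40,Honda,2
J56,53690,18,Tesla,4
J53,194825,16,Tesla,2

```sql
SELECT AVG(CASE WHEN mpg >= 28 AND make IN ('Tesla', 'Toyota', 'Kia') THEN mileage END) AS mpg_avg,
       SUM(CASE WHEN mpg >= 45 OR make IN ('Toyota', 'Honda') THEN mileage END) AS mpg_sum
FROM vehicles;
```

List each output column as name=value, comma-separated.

mpg_avg=147365, mpg_sum=650897

[mpg_avg: mpg >= 28 AND make IN ('Tesla', 'Toyota', 'Kia')]
vin=J69: ✗
vin=J47: ✓ → 147365
vin=J50: ✗
vin=J97: ✗
vin=J46: ✗
vin=J22: ✗
vin=J43: ✗
vin=J87: ✗
vin=J56: ✗
vin=J53: ✗
mpg_avg = 147365
—
[mpg_sum: mpg >= 45 OR make IN ('Toyota', 'Honda')]
vin=J69: ✓ → 242044
vin=J47: ✗
vin=J50: ✓ → 70052
vin=J97: ✗
vin=J46: ✓ → 227318
vin=J22: ✗
vin=J43: ✓ → 73979
vin=J87: ✓ → 37504
vin=J56: ✗
vin=J53: ✗
mpg_sum = 242044 + 70052 + 227318 + 73979 + 37504 = 650897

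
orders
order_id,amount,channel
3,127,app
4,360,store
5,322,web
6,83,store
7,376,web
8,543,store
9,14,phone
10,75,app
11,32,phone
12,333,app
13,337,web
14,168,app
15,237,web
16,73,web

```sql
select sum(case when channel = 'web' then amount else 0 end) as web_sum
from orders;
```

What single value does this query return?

1345

order_id=3: ✗
order_id=4: ✗
order_id=5: ✓ → 322
order_id=6: ✗
order_id=7: ✓ → 376
order_id=8: ✗
order_id=9: ✗
order_id=10: ✗
order_id=11: ✗
order_id=12: ✗
order_id=13: ✓ → 337
order_id=14: ✗
order_id=15: ✓ → 237
order_id=16: ✓ → 73
web_sum = 322 + 376 + 337 + 237 + 73 = 1345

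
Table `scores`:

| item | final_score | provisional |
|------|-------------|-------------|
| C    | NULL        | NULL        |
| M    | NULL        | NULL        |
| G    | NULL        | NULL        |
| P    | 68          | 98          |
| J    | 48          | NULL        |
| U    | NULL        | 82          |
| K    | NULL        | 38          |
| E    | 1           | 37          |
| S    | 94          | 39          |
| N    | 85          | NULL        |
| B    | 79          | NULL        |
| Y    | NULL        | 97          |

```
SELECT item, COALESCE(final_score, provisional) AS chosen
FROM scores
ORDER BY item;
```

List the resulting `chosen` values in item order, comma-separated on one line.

item=B: final_score=79 → 79
item=C: final_score=NULL, provisional=NULL (all NULL) → NULL
item=E: final_score=1 → 1
item=G: final_score=NULL, provisional=NULL (all NULL) → NULL
item=J: final_score=48 → 48
item=K: final_score=NULL, provisional=38 → 38
item=M: final_score=NULL, provisional=NULL (all NULL) → NULL
item=N: final_score=85 → 85
item=P: final_score=68 → 68
item=S: final_score=94 → 94
item=U: final_score=NULL, provisional=82 → 82
item=Y: final_score=NULL, provisional=97 → 97

79, NULL, 1, NULL, 48, 38, NULL, 85, 68, 94, 82, 97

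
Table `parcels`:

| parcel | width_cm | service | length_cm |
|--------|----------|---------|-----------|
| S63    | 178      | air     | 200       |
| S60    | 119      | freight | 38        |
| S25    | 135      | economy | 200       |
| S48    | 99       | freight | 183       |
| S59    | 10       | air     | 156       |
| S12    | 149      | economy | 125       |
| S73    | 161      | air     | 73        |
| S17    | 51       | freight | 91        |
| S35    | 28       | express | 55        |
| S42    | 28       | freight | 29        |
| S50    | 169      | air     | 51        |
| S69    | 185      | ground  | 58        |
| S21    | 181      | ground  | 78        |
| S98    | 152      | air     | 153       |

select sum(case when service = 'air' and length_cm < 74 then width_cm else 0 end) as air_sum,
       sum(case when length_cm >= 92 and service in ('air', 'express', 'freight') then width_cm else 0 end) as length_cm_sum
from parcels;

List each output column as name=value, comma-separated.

[air_sum: service = 'air' and length_cm < 74]
parcel=S63: ✗
parcel=S60: ✗
parcel=S25: ✗
parcel=S48: ✗
parcel=S59: ✗
parcel=S12: ✗
parcel=S73: ✓ → 161
parcel=S17: ✗
parcel=S35: ✗
parcel=S42: ✗
parcel=S50: ✓ → 169
parcel=S69: ✗
parcel=S21: ✗
parcel=S98: ✗
air_sum = 161 + 169 = 330
—
[length_cm_sum: length_cm >= 92 and service in ('air', 'express', 'freight')]
parcel=S63: ✓ → 178
parcel=S60: ✗
parcel=S25: ✗
parcel=S48: ✓ → 99
parcel=S59: ✓ → 10
parcel=S12: ✗
parcel=S73: ✗
parcel=S17: ✗
parcel=S35: ✗
parcel=S42: ✗
parcel=S50: ✗
parcel=S69: ✗
parcel=S21: ✗
parcel=S98: ✓ → 152
length_cm_sum = 178 + 99 + 10 + 152 = 439

air_sum=330, length_cm_sum=439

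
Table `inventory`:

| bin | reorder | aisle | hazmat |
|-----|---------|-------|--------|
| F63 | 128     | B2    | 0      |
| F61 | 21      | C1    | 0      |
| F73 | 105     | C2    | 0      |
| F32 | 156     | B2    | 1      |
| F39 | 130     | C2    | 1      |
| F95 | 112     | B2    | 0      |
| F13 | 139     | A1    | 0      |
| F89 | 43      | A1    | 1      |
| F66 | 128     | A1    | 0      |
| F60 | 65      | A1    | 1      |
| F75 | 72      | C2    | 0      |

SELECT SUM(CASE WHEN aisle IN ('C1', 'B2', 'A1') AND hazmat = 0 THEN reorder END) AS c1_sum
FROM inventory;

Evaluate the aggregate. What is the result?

bin=F63: ✓ → 128
bin=F61: ✓ → 21
bin=F73: ✗
bin=F32: ✗
bin=F39: ✗
bin=F95: ✓ → 112
bin=F13: ✓ → 139
bin=F89: ✗
bin=F66: ✓ → 128
bin=F60: ✗
bin=F75: ✗
c1_sum = 128 + 21 + 112 + 139 + 128 = 528

528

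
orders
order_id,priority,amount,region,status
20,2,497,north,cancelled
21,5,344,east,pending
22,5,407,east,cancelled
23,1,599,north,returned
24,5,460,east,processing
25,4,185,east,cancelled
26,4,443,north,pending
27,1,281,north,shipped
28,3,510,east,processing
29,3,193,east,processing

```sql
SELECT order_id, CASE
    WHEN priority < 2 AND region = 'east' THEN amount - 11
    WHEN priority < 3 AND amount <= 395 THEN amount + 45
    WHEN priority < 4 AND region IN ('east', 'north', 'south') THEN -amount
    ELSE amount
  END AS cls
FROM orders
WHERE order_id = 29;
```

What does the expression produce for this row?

-193

order_id = 29: priority=3, amount=193, region=east, status=processing.
priority < 2 AND region = 'east' → false
priority < 3 AND amount <= 395 → false
priority < 4 AND region IN ('east', 'north', 'south') → true → -193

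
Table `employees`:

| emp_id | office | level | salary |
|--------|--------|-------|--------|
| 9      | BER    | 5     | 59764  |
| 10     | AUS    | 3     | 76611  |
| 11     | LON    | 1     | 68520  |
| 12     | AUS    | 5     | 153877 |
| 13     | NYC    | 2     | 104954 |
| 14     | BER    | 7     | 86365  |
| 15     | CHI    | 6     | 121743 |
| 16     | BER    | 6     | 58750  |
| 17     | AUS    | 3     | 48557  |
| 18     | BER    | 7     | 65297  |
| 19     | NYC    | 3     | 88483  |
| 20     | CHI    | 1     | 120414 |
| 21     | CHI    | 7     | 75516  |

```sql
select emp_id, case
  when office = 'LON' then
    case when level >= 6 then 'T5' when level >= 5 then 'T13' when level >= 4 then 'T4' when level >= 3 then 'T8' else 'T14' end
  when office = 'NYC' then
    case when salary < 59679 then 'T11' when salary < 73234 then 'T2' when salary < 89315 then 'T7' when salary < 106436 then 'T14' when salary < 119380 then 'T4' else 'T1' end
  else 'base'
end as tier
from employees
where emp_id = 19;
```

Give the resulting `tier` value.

emp_id = 19: office=NYC, level=3, salary=88483.
office='NYC' → inner[salary < 89315] → T7

T7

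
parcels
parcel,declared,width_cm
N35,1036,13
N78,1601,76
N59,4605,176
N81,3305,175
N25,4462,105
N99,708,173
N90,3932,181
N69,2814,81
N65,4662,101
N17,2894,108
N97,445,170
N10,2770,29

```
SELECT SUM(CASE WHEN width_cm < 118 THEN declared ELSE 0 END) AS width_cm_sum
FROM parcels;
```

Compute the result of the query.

parcel=N35: ✓ → 1036
parcel=N78: ✓ → 1601
parcel=N59: ✗
parcel=N81: ✗
parcel=N25: ✓ → 4462
parcel=N99: ✗
parcel=N90: ✗
parcel=N69: ✓ → 2814
parcel=N65: ✓ → 4662
parcel=N17: ✓ → 2894
parcel=N97: ✗
parcel=N10: ✓ → 2770
width_cm_sum = 1036 + 1601 + 4462 + 2814 + 4662 + 2894 + 2770 = 20239

20239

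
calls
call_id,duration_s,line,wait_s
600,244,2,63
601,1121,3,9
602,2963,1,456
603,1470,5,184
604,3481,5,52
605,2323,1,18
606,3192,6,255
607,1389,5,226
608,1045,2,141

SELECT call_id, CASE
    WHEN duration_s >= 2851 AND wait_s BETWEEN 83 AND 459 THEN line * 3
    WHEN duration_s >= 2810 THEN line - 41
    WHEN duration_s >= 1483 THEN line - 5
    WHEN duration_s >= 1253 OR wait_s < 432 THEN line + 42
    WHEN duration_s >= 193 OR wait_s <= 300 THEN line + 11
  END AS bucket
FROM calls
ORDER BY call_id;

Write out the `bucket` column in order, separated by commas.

call_id=600: duration_s >= 1253 OR wait_s < 432 → 44
call_id=601: duration_s >= 1253 OR wait_s < 432 → 45
call_id=602: duration_s >= 2851 AND wait_s BETWEEN 83 AND 459 → 3
call_id=603: duration_s >= 1253 OR wait_s < 432 → 47
call_id=604: duration_s >= 2810 → -36
call_id=605: duration_s >= 1483 → -4
call_id=606: duration_s >= 2851 AND wait_s BETWEEN 83 AND 459 → 18
call_id=607: duration_s >= 1253 OR wait_s < 432 → 47
call_id=608: duration_s >= 1253 OR wait_s < 432 → 44

44, 45, 3, 47, -36, -4, 18, 47, 44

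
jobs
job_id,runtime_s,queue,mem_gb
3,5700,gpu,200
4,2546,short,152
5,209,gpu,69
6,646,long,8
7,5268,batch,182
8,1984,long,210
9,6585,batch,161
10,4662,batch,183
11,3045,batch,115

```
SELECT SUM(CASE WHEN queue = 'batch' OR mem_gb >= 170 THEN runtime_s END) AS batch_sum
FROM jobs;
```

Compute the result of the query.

job_id=3: ✓ → 5700
job_id=4: ✗
job_id=5: ✗
job_id=6: ✗
job_id=7: ✓ → 5268
job_id=8: ✓ → 1984
job_id=9: ✓ → 6585
job_id=10: ✓ → 4662
job_id=11: ✓ → 3045
batch_sum = 5700 + 5268 + 1984 + 6585 + 4662 + 3045 = 27244

27244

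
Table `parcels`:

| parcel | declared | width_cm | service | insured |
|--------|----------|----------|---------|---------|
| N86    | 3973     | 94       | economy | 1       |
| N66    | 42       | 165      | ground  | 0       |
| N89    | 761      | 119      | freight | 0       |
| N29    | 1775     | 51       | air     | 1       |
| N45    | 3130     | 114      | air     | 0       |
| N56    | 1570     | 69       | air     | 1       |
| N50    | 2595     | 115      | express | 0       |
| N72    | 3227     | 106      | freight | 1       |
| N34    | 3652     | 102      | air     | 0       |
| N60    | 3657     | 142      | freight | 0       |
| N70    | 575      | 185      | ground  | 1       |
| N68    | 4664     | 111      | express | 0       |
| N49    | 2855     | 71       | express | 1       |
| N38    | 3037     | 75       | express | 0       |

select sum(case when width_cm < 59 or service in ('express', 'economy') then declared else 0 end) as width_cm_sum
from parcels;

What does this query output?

parcel=N86: ✓ → 3973
parcel=N66: ✗
parcel=N89: ✗
parcel=N29: ✓ → 1775
parcel=N45: ✗
parcel=N56: ✗
parcel=N50: ✓ → 2595
parcel=N72: ✗
parcel=N34: ✗
parcel=N60: ✗
parcel=N70: ✗
parcel=N68: ✓ → 4664
parcel=N49: ✓ → 2855
parcel=N38: ✓ → 3037
width_cm_sum = 3973 + 1775 + 2595 + 4664 + 2855 + 3037 = 18899

18899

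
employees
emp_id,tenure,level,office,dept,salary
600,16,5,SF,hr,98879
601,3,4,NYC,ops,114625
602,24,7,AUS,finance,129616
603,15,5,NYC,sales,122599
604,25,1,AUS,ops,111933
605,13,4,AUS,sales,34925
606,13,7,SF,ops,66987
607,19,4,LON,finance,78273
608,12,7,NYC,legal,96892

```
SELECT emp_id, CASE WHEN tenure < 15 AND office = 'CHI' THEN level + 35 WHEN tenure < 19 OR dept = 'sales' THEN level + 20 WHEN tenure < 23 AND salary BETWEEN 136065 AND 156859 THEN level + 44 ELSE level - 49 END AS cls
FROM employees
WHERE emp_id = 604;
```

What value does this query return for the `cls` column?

-48

emp_id = 604: tenure=25, level=1, office=AUS, dept=ops, salary=111933.
tenure < 15 AND office = 'CHI' → false
tenure < 19 OR dept = 'sales' → false
tenure < 23 AND salary BETWEEN 136065 AND 156859 → false
No prior WHEN matched → ELSE → -48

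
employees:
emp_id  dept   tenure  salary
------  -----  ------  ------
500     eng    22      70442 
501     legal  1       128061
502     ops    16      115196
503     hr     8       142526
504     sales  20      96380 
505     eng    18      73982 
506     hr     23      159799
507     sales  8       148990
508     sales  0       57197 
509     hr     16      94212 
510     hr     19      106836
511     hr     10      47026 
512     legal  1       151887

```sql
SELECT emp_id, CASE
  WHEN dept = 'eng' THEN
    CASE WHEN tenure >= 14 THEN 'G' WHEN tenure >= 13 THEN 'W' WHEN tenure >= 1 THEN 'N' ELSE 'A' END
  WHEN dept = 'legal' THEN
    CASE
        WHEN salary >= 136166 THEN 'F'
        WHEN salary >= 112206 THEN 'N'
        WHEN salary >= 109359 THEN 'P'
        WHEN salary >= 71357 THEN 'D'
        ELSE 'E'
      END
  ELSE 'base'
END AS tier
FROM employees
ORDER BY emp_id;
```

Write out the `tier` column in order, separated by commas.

emp_id=500: dept='eng' → inner[tenure >= 14] → G
emp_id=501: dept='legal' → inner[salary >= 112206] → N
emp_id=502: dept='ops' → outer ELSE → base
emp_id=503: dept='hr' → outer ELSE → base
emp_id=504: dept='sales' → outer ELSE → base
emp_id=505: dept='eng' → inner[tenure >= 14] → G
emp_id=506: dept='hr' → outer ELSE → base
emp_id=507: dept='sales' → outer ELSE → base
emp_id=508: dept='sales' → outer ELSE → base
emp_id=509: dept='hr' → outer ELSE → base
emp_id=510: dept='hr' → outer ELSE → base
emp_id=511: dept='hr' → outer ELSE → base
emp_id=512: dept='legal' → inner[salary >= 136166] → F

G, N, base, base, base, G, base, base, base, base, base, base, F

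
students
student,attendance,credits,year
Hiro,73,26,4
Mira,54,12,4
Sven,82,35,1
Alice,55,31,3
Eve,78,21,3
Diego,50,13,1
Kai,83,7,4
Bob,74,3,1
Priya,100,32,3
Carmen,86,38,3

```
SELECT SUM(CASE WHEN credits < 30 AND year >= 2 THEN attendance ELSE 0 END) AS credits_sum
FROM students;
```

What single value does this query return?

288

student=Hiro: ✓ → 73
student=Mira: ✓ → 54
student=Sven: ✗
student=Alice: ✗
student=Eve: ✓ → 78
student=Diego: ✗
student=Kai: ✓ → 83
student=Bob: ✗
student=Priya: ✗
student=Carmen: ✗
credits_sum = 73 + 54 + 78 + 83 = 288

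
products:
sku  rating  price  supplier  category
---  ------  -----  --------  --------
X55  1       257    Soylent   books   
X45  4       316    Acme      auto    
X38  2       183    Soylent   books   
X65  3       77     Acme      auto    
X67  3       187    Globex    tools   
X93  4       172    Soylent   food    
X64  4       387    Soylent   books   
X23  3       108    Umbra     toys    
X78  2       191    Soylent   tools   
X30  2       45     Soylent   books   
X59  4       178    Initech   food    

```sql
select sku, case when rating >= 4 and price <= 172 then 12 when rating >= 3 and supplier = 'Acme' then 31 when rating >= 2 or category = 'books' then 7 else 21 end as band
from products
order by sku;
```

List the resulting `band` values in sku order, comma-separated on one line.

sku=X23: rating >= 2 or category = 'books' → 7
sku=X30: rating >= 2 or category = 'books' → 7
sku=X38: rating >= 2 or category = 'books' → 7
sku=X45: rating >= 3 and supplier = 'Acme' → 31
sku=X55: rating >= 2 or category = 'books' → 7
sku=X59: rating >= 2 or category = 'books' → 7
sku=X64: rating >= 2 or category = 'books' → 7
sku=X65: rating >= 3 and supplier = 'Acme' → 31
sku=X67: rating >= 2 or category = 'books' → 7
sku=X78: rating >= 2 or category = 'books' → 7
sku=X93: rating >= 4 and price <= 172 → 12

7, 7, 7, 31, 7, 7, 7, 31, 7, 7, 12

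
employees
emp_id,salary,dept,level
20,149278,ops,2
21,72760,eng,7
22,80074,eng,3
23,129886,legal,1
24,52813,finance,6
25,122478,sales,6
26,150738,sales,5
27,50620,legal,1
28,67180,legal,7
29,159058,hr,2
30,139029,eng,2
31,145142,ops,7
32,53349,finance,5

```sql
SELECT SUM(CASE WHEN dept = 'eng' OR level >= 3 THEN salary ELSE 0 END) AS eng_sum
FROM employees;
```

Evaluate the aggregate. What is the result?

emp_id=20: ✗
emp_id=21: ✓ → 72760
emp_id=22: ✓ → 80074
emp_id=23: ✗
emp_id=24: ✓ → 52813
emp_id=25: ✓ → 122478
emp_id=26: ✓ → 150738
emp_id=27: ✗
emp_id=28: ✓ → 67180
emp_id=29: ✗
emp_id=30: ✓ → 139029
emp_id=31: ✓ → 145142
emp_id=32: ✓ → 53349
eng_sum = 72760 + 80074 + 52813 + 122478 + 150738 + 67180 + 139029 + 145142 + 53349 = 883563

883563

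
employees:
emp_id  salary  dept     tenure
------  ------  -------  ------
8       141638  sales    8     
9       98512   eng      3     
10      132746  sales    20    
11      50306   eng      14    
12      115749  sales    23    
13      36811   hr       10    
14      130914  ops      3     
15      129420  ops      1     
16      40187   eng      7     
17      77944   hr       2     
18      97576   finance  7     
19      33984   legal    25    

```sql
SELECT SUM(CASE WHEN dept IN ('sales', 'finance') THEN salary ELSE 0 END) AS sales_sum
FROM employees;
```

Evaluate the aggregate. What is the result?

emp_id=8: ✓ → 141638
emp_id=9: ✗
emp_id=10: ✓ → 132746
emp_id=11: ✗
emp_id=12: ✓ → 115749
emp_id=13: ✗
emp_id=14: ✗
emp_id=15: ✗
emp_id=16: ✗
emp_id=17: ✗
emp_id=18: ✓ → 97576
emp_id=19: ✗
sales_sum = 141638 + 132746 + 115749 + 97576 = 487709

487709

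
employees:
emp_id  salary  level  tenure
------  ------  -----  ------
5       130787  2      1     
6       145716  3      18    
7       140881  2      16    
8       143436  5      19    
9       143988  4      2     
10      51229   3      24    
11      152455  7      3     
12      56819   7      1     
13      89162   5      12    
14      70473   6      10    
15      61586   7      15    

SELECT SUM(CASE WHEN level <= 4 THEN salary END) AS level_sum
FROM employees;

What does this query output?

emp_id=5: ✓ → 130787
emp_id=6: ✓ → 145716
emp_id=7: ✓ → 140881
emp_id=8: ✗
emp_id=9: ✓ → 143988
emp_id=10: ✓ → 51229
emp_id=11: ✗
emp_id=12: ✗
emp_id=13: ✗
emp_id=14: ✗
emp_id=15: ✗
level_sum = 130787 + 145716 + 140881 + 143988 + 51229 = 612601

612601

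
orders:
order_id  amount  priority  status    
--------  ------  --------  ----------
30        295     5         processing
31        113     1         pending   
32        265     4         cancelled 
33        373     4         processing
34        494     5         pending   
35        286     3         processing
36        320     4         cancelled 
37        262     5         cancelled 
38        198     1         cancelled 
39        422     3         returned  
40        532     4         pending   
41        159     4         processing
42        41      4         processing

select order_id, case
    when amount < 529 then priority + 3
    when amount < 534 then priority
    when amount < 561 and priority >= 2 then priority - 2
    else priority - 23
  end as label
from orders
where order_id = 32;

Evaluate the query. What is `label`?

7

order_id = 32: amount=265, priority=4, status=cancelled.
amount < 529 → true → 7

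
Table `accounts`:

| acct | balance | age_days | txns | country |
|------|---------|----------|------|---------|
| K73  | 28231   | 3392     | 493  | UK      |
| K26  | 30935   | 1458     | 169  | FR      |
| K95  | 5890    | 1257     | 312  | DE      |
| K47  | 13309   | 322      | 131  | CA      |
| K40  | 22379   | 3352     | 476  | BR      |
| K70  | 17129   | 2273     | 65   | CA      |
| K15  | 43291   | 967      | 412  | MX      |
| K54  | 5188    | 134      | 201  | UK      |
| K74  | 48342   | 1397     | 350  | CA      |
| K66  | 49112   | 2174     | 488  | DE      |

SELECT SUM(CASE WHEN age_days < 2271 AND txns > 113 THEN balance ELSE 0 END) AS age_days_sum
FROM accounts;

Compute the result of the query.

196067

acct=K73: ✗
acct=K26: ✓ → 30935
acct=K95: ✓ → 5890
acct=K47: ✓ → 13309
acct=K40: ✗
acct=K70: ✗
acct=K15: ✓ → 43291
acct=K54: ✓ → 5188
acct=K74: ✓ → 48342
acct=K66: ✓ → 49112
age_days_sum = 30935 + 5890 + 13309 + 43291 + 5188 + 48342 + 49112 = 196067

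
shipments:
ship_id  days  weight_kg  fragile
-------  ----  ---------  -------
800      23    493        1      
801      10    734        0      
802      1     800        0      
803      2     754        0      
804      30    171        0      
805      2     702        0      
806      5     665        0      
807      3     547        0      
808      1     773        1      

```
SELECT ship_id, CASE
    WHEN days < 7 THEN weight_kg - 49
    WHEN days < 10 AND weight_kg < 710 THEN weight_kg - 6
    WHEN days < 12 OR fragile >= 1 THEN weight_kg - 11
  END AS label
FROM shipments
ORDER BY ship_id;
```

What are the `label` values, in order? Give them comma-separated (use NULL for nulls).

ship_id=800: days < 12 OR fragile >= 1 → 482
ship_id=801: days < 12 OR fragile >= 1 → 723
ship_id=802: days < 7 → 751
ship_id=803: days < 7 → 705
ship_id=804: (no match → NULL) → NULL
ship_id=805: days < 7 → 653
ship_id=806: days < 7 → 616
ship_id=807: days < 7 → 498
ship_id=808: days < 7 → 724

482, 723, 751, 705, NULL, 653, 616, 498, 724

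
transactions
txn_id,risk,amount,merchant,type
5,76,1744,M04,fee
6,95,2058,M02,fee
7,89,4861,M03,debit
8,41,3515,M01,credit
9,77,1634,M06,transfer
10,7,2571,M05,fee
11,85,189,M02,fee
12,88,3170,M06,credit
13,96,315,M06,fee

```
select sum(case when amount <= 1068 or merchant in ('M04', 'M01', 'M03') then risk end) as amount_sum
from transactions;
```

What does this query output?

387

txn_id=5: ✓ → 76
txn_id=6: ✗
txn_id=7: ✓ → 89
txn_id=8: ✓ → 41
txn_id=9: ✗
txn_id=10: ✗
txn_id=11: ✓ → 85
txn_id=12: ✗
txn_id=13: ✓ → 96
amount_sum = 76 + 89 + 41 + 85 + 96 = 387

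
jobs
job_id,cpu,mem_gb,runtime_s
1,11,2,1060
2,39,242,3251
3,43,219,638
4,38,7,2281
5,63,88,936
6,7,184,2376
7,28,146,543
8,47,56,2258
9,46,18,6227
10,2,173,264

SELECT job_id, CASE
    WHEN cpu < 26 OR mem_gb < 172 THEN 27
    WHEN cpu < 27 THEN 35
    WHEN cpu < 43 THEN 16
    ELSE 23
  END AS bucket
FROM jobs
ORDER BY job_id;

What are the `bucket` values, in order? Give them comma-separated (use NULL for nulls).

27, 16, 23, 27, 27, 27, 27, 27, 27, 27

job_id=1: cpu < 26 OR mem_gb < 172 → 27
job_id=2: cpu < 43 → 16
job_id=3: ELSE → 23
job_id=4: cpu < 26 OR mem_gb < 172 → 27
job_id=5: cpu < 26 OR mem_gb < 172 → 27
job_id=6: cpu < 26 OR mem_gb < 172 → 27
job_id=7: cpu < 26 OR mem_gb < 172 → 27
job_id=8: cpu < 26 OR mem_gb < 172 → 27
job_id=9: cpu < 26 OR mem_gb < 172 → 27
job_id=10: cpu < 26 OR mem_gb < 172 → 27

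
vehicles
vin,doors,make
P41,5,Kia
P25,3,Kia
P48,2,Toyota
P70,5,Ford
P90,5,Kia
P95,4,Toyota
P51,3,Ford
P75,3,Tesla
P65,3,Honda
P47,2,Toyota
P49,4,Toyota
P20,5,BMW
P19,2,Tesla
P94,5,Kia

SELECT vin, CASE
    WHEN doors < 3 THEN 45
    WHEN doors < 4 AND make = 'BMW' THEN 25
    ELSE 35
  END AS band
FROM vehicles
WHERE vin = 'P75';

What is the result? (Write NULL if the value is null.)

vin = P75: doors=3, make=Tesla.
doors < 3 → false
doors < 4 AND make = 'BMW' → false
No prior WHEN matched → ELSE → 35

35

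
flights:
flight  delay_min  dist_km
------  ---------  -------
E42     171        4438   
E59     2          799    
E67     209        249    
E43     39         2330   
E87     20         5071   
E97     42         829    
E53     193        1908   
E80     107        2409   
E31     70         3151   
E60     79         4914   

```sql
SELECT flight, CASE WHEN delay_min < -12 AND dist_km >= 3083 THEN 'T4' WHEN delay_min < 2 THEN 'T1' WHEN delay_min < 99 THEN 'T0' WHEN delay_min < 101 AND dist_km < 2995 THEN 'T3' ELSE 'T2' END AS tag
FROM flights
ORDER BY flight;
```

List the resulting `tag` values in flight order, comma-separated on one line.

flight=E31: delay_min < 99 → T0
flight=E42: ELSE → T2
flight=E43: delay_min < 99 → T0
flight=E53: ELSE → T2
flight=E59: delay_min < 99 → T0
flight=E60: delay_min < 99 → T0
flight=E67: ELSE → T2
flight=E80: ELSE → T2
flight=E87: delay_min < 99 → T0
flight=E97: delay_min < 99 → T0

T0, T2, T0, T2, T0, T0, T2, T2, T0, T0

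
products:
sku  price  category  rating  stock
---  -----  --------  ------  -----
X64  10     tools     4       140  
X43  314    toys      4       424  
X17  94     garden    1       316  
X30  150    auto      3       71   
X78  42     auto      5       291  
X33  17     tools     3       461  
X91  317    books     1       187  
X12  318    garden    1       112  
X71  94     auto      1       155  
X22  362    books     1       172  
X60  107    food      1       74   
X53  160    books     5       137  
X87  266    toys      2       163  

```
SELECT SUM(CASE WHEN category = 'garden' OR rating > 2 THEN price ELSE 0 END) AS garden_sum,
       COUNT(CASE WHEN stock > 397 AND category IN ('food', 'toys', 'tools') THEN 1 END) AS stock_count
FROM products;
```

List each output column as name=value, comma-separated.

garden_sum=1105, stock_count=2

[garden_sum: category = 'garden' OR rating > 2]
sku=X64: ✓ → 10
sku=X43: ✓ → 314
sku=X17: ✓ → 94
sku=X30: ✓ → 150
sku=X78: ✓ → 42
sku=X33: ✓ → 17
sku=X91: ✗
sku=X12: ✓ → 318
sku=X71: ✗
sku=X22: ✗
sku=X60: ✗
sku=X53: ✓ → 160
sku=X87: ✗
garden_sum = 10 + 314 + 94 + 150 + 42 + 17 + 318 + 160 = 1105
—
[stock_count: stock > 397 AND category IN ('food', 'toys', 'tools')]
sku=X64: ✗
sku=X43: ✓ → 1
sku=X17: ✗
sku=X30: ✗
sku=X78: ✗
sku=X33: ✓ → 1
sku=X91: ✗
sku=X12: ✗
sku=X71: ✗
sku=X22: ✗
sku=X60: ✗
sku=X53: ✗
sku=X87: ✗
stock_count = COUNT(1, 1) = 2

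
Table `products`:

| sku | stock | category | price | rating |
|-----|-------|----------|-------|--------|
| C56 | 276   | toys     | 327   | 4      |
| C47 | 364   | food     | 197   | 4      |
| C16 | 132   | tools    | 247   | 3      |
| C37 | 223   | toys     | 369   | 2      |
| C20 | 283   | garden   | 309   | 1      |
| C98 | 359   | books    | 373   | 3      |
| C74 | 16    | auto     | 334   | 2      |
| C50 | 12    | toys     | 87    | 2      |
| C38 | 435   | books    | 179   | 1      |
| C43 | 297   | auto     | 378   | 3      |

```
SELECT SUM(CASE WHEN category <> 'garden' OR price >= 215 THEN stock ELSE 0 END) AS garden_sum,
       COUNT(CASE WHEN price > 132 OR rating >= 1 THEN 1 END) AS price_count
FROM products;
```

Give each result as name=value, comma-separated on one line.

[garden_sum: category <> 'garden' OR price >= 215]
sku=C56: ✓ → 276
sku=C47: ✓ → 364
sku=C16: ✓ → 132
sku=C37: ✓ → 223
sku=C20: ✓ → 283
sku=C98: ✓ → 359
sku=C74: ✓ → 16
sku=C50: ✓ → 12
sku=C38: ✓ → 435
sku=C43: ✓ → 297
garden_sum = 276 + 364 + 132 + 223 + 283 + 359 + 16 + 12 + 435 + 297 = 2397
—
[price_count: price > 132 OR rating >= 1]
sku=C56: ✓ → 1
sku=C47: ✓ → 1
sku=C16: ✓ → 1
sku=C37: ✓ → 1
sku=C20: ✓ → 1
sku=C98: ✓ → 1
sku=C74: ✓ → 1
sku=C50: ✓ → 1
sku=C38: ✓ → 1
sku=C43: ✓ → 1
price_count = COUNT(1, 1, 1, 1, 1, 1, 1, 1, 1, 1) = 10

garden_sum=2397, price_count=10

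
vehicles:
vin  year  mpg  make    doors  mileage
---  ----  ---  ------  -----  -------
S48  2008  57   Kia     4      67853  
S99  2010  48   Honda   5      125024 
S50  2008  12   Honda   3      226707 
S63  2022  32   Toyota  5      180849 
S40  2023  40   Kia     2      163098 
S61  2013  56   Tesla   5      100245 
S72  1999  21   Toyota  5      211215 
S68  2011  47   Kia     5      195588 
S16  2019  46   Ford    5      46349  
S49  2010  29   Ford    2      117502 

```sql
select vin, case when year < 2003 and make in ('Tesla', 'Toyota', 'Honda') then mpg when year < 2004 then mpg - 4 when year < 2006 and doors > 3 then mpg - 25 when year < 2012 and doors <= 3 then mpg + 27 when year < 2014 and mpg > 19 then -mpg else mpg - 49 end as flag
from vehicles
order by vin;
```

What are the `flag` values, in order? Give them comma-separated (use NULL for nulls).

-3, -9, -57, 56, 39, -56, -17, -47, 21, -48

vin=S16: ELSE → -3
vin=S40: ELSE → -9
vin=S48: year < 2014 and mpg > 19 → -57
vin=S49: year < 2012 and doors <= 3 → 56
vin=S50: year < 2012 and doors <= 3 → 39
vin=S61: year < 2014 and mpg > 19 → -56
vin=S63: ELSE → -17
vin=S68: year < 2014 and mpg > 19 → -47
vin=S72: year < 2003 and make in ('Tesla', 'Toyota', 'Honda') → 21
vin=S99: year < 2014 and mpg > 19 → -48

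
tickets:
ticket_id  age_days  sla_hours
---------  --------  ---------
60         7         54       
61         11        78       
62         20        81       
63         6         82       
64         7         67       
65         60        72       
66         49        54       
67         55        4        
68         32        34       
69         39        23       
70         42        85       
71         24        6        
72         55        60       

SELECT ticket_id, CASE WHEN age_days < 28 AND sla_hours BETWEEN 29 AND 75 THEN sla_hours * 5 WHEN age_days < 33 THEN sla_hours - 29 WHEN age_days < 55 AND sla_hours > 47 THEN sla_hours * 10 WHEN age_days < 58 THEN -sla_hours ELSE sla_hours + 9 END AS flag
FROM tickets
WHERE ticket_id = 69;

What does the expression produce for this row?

-23

ticket_id = 69: age_days=39, sla_hours=23.
age_days < 28 AND sla_hours BETWEEN 29 AND 75 → false
age_days < 33 → false
age_days < 55 AND sla_hours > 47 → false
age_days < 58 → true → -23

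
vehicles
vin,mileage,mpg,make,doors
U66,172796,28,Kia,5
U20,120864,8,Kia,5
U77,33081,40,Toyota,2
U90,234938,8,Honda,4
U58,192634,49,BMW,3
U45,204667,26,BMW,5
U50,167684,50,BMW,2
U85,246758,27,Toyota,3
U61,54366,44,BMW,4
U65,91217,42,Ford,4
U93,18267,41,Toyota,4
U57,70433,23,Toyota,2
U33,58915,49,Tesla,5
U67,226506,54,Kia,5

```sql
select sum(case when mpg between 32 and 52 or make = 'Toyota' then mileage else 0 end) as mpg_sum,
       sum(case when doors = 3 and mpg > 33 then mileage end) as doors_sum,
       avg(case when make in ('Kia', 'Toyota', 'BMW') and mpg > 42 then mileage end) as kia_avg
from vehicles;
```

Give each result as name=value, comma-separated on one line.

mpg_sum=933355, doors_sum=192634, kia_avg=160297.5

[mpg_sum: mpg between 32 and 52 or make = 'Toyota']
vin=U66: ✗
vin=U20: ✗
vin=U77: ✓ → 33081
vin=U90: ✗
vin=U58: ✓ → 192634
vin=U45: ✗
vin=U50: ✓ → 167684
vin=U85: ✓ → 246758
vin=U61: ✓ → 54366
vin=U65: ✓ → 91217
vin=U93: ✓ → 18267
vin=U57: ✓ → 70433
vin=U33: ✓ → 58915
vin=U67: ✗
mpg_sum = 33081 + 192634 + 167684 + 246758 + 54366 + 91217 + 18267 + 70433 + 58915 = 933355
—
[doors_sum: doors = 3 and mpg > 33]
vin=U66: ✗
vin=U20: ✗
vin=U77: ✗
vin=U90: ✗
vin=U58: ✓ → 192634
vin=U45: ✗
vin=U50: ✗
vin=U85: ✗
vin=U61: ✗
vin=U65: ✗
vin=U93: ✗
vin=U57: ✗
vin=U33: ✗
vin=U67: ✗
doors_sum = 192634
—
[kia_avg: make in ('Kia', 'Toyota', 'BMW') and mpg > 42]
vin=U66: ✗
vin=U20: ✗
vin=U77: ✗
vin=U90: ✗
vin=U58: ✓ → 192634
vin=U45: ✗
vin=U50: ✓ → 167684
vin=U85: ✗
vin=U61: ✓ → 54366
vin=U65: ✗
vin=U93: ✗
vin=U57: ✗
vin=U33: ✗
vin=U67: ✓ → 226506
kia_avg = (192634 + 167684 + 54366 + 226506) / 4 = 160297.5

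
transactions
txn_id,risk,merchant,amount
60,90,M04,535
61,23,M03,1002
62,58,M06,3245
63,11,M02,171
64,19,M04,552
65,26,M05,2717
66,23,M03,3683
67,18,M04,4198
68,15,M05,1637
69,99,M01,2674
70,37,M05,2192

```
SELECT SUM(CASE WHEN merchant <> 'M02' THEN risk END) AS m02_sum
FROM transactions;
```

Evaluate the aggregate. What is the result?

txn_id=60: ✓ → 90
txn_id=61: ✓ → 23
txn_id=62: ✓ → 58
txn_id=63: ✗
txn_id=64: ✓ → 19
txn_id=65: ✓ → 26
txn_id=66: ✓ → 23
txn_id=67: ✓ → 18
txn_id=68: ✓ → 15
txn_id=69: ✓ → 99
txn_id=70: ✓ → 37
m02_sum = 90 + 23 + 58 + 19 + 26 + 23 + 18 + 15 + 99 + 37 = 408

408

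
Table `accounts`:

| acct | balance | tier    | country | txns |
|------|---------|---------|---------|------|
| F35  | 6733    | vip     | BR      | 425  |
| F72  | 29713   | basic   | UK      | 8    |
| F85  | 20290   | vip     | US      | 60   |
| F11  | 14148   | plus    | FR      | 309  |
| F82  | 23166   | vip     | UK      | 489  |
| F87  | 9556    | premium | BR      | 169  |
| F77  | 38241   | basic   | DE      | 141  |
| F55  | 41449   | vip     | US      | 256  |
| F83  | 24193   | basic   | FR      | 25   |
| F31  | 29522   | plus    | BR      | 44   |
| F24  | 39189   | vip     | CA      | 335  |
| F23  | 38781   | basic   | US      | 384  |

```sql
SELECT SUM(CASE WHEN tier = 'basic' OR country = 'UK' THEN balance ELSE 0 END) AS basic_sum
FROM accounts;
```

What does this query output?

154094

acct=F35: ✗
acct=F72: ✓ → 29713
acct=F85: ✗
acct=F11: ✗
acct=F82: ✓ → 23166
acct=F87: ✗
acct=F77: ✓ → 38241
acct=F55: ✗
acct=F83: ✓ → 24193
acct=F31: ✗
acct=F24: ✗
acct=F23: ✓ → 38781
basic_sum = 29713 + 23166 + 38241 + 24193 + 38781 = 154094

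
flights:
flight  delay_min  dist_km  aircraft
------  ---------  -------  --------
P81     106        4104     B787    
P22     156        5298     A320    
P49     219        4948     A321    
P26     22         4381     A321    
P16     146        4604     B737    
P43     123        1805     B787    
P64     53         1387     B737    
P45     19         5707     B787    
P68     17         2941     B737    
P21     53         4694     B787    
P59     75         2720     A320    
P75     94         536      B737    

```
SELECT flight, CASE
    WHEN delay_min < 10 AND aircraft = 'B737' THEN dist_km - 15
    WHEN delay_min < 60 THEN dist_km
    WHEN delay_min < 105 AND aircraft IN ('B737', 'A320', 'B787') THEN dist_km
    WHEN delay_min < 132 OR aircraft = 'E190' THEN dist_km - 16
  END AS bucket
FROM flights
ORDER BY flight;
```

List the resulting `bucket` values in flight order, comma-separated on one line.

flight=P16: (no match → NULL) → NULL
flight=P21: delay_min < 60 → 4694
flight=P22: (no match → NULL) → NULL
flight=P26: delay_min < 60 → 4381
flight=P43: delay_min < 132 OR aircraft = 'E190' → 1789
flight=P45: delay_min < 60 → 5707
flight=P49: (no match → NULL) → NULL
flight=P59: delay_min < 105 AND aircraft IN ('B737', 'A320', 'B787') → 2720
flight=P64: delay_min < 60 → 1387
flight=P68: delay_min < 60 → 2941
flight=P75: delay_min < 105 AND aircraft IN ('B737', 'A320', 'B787') → 536
flight=P81: delay_min < 132 OR aircraft = 'E190' → 4088

NULL, 4694, NULL, 4381, 1789, 5707, NULL, 2720, 1387, 2941, 536, 4088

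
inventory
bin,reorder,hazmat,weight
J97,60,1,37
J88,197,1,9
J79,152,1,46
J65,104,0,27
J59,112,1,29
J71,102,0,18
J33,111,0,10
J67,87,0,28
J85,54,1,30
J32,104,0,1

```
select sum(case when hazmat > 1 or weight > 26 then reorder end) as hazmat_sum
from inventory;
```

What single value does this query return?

bin=J97: ✓ → 60
bin=J88: ✗
bin=J79: ✓ → 152
bin=J65: ✓ → 104
bin=J59: ✓ → 112
bin=J71: ✗
bin=J33: ✗
bin=J67: ✓ → 87
bin=J85: ✓ → 54
bin=J32: ✗
hazmat_sum = 60 + 152 + 104 + 112 + 87 + 54 = 569

569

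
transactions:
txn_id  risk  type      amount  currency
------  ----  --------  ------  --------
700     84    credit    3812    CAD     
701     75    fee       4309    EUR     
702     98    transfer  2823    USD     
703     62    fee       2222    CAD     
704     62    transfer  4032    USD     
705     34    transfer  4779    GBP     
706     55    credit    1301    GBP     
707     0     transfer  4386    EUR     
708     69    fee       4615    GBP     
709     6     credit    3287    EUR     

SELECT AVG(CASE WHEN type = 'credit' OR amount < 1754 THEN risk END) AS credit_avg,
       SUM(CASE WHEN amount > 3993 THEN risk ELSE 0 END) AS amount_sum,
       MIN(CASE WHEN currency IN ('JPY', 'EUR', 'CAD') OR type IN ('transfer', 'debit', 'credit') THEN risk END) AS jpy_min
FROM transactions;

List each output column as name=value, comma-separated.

credit_avg=48.3333333333, amount_sum=240, jpy_min=0

[credit_avg: type = 'credit' OR amount < 1754]
txn_id=700: ✓ → 84
txn_id=701: ✗
txn_id=702: ✗
txn_id=703: ✗
txn_id=704: ✗
txn_id=705: ✗
txn_id=706: ✓ → 55
txn_id=707: ✗
txn_id=708: ✗
txn_id=709: ✓ → 6
credit_avg = (84 + 55 + 6) / 3 = 48.3333333333
—
[amount_sum: amount > 3993]
txn_id=700: ✗
txn_id=701: ✓ → 75
txn_id=702: ✗
txn_id=703: ✗
txn_id=704: ✓ → 62
txn_id=705: ✓ → 34
txn_id=706: ✗
txn_id=707: ✓ → 0
txn_id=708: ✓ → 69
txn_id=709: ✗
amount_sum = 75 + 62 + 34 + 69 = 240
—
[jpy_min: currency IN ('JPY', 'EUR', 'CAD') OR type IN ('transfer', 'debit', 'credit')]
txn_id=700: ✓ → 84
txn_id=701: ✓ → 75
txn_id=702: ✓ → 98
txn_id=703: ✓ → 62
txn_id=704: ✓ → 62
txn_id=705: ✓ → 34
txn_id=706: ✓ → 55
txn_id=707: ✓ → 0
txn_id=708: ✗
txn_id=709: ✓ → 6
jpy_min = MIN(84, 75, 98, 62, 62, 34, 55, 0, 6) = 0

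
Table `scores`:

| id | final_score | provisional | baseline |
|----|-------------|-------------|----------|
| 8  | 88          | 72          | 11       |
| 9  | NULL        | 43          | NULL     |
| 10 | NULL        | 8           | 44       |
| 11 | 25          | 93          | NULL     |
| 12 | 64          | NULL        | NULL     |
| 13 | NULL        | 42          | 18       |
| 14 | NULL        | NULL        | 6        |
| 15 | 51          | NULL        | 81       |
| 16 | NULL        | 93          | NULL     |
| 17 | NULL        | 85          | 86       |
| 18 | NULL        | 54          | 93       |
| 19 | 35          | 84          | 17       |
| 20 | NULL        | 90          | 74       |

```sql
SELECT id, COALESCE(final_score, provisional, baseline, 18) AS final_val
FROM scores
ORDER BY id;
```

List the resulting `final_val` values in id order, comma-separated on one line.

id=8: final_score=88 → 88
id=9: final_score=NULL, provisional=43 → 43
id=10: final_score=NULL, provisional=8 → 8
id=11: final_score=25 → 25
id=12: final_score=64 → 64
id=13: final_score=NULL, provisional=42 → 42
id=14: final_score=NULL, provisional=NULL, baseline=6 → 6
id=15: final_score=51 → 51
id=16: final_score=NULL, provisional=93 → 93
id=17: final_score=NULL, provisional=85 → 85
id=18: final_score=NULL, provisional=54 → 54
id=19: final_score=35 → 35
id=20: final_score=NULL, provisional=90 → 90

88, 43, 8, 25, 64, 42, 6, 51, 93, 85, 54, 35, 90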